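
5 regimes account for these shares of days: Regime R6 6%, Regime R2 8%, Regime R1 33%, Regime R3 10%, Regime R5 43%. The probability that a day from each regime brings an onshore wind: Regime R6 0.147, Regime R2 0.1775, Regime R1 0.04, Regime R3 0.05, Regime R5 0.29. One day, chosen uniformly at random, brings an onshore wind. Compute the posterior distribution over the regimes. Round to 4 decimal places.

Compute prior × likelihood for every hypothesis:
  Regime R6: 0.06 × 0.147 = 0.00882
  Regime R2: 0.08 × 0.1775 = 0.0142
  Regime R1: 0.33 × 0.04 = 0.0132
  Regime R3: 0.1 × 0.05 = 0.005
  Regime R5: 0.43 × 0.29 = 0.1247
Normalizing constant = 0.16592.
P(Regime R6 | onshore) = 0.00882/0.16592 ≈ 0.0532
P(Regime R2 | onshore) = 0.0142/0.16592 ≈ 0.0856
P(Regime R1 | onshore) = 0.0132/0.16592 ≈ 0.0796
P(Regime R3 | onshore) = 0.005/0.16592 ≈ 0.0301
P(Regime R5 | onshore) = 0.1247/0.16592 ≈ 0.7516
(Check: 0.0532+0.0856+0.0796+0.0301+0.7516 = 1.0001.)

Regime R6 0.0532, Regime R2 0.0856, Regime R1 0.0796, Regime R3 0.0301, Regime R5 0.7516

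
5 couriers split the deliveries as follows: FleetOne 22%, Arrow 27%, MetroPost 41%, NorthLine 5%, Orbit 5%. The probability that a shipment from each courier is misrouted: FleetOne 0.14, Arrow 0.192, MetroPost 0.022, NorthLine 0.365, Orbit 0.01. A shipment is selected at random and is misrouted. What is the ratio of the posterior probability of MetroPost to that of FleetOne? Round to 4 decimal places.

0.2929

By Bayes' rule, posterior ∝ prior × likelihood:
  FleetOne: 0.22 × 0.14 = 0.0308
  Arrow: 0.27 × 0.192 = 0.05184
  MetroPost: 0.41 × 0.022 = 0.00902
  NorthLine: 0.05 × 0.365 = 0.01825
  Orbit: 0.05 × 0.01 = 0.0005
Normalizing constant = 0.11041.
The ratio is 0.00902 / 0.0308 (the normalizer cancels) = 0.2929.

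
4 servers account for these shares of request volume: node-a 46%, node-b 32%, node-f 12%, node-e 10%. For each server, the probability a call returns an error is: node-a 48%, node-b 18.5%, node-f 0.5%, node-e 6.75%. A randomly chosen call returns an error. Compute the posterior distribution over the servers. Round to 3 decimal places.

node-a 0.768, node-b 0.206, node-f 0.002, node-e 0.023

Prior × likelihood for each hypothesis:
  node-a: 0.46 × 0.48 = 0.2208
  node-b: 0.32 × 0.185 = 0.0592
  node-f: 0.12 × 0.005 = 0.0006
  node-e: 0.1 × 0.0675 = 0.00675
Normalizing constant = 0.28735.
P(node-a | error) = 0.2208/0.28735 ≈ 0.768
P(node-b | error) = 0.0592/0.28735 ≈ 0.206
P(node-f | error) = 0.0006/0.28735 ≈ 0.002
P(node-e | error) = 0.00675/0.28735 ≈ 0.023
(Check: 0.768+0.206+0.002+0.023 = 0.999.)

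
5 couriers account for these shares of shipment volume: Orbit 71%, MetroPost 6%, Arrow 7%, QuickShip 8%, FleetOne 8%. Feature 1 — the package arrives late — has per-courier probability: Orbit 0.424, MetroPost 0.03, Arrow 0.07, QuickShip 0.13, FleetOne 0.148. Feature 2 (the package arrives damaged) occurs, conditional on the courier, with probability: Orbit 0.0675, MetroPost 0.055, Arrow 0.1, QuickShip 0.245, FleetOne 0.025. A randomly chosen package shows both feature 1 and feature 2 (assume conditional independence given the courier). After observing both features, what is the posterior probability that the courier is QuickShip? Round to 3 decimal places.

By Bayes' rule, posterior ∝ prior × likelihood:
  Orbit: 0.71 × 0.424 × 0.0675 = 0.0203202
  MetroPost: 0.06 × 0.03 × 0.055 = 0.000099
  Arrow: 0.07 × 0.07 × 0.1 = 0.00049
  QuickShip: 0.08 × 0.13 × 0.245 = 0.002548
  FleetOne: 0.08 × 0.148 × 0.025 = 0.000296
Sum = 0.0237532.
P(QuickShip | evidence) = 0.002548 / 0.0237532 ≈ 0.107.

0.107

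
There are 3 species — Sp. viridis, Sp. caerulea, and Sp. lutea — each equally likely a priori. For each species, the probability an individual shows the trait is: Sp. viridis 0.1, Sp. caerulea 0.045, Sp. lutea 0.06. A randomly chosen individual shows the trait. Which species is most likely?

Sp. viridis

Since the prior is uniform, the posterior is proportional to the likelihood:
  Sp. viridis: 0.1
  Sp. caerulea: 0.045
  Sp. lutea: 0.06
Total = 0.205.
Largest term belongs to Sp. viridis, so Sp. viridis is most probable.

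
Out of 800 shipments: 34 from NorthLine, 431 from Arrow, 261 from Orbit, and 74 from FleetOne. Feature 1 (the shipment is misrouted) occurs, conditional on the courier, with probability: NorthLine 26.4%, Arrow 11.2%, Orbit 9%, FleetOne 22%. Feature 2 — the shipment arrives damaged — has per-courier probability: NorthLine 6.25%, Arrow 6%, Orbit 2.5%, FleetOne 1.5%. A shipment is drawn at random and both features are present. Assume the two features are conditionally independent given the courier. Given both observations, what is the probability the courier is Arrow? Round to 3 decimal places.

By Bayes' rule, posterior ∝ prior × likelihood:
  NorthLine: 0.0425 × 0.264 × 0.0625 = 0.00070125
  Arrow: 0.53875 × 0.112 × 0.06 = 0.0036204
  Orbit: 0.32625 × 0.09 × 0.025 = 0.0007340625
  FleetOne: 0.0925 × 0.22 × 0.015 = 0.00030525
Total = 0.0053609625.
P(Arrow | evidence) = 0.0036204 / 0.0053609625 ≈ 0.675.

0.675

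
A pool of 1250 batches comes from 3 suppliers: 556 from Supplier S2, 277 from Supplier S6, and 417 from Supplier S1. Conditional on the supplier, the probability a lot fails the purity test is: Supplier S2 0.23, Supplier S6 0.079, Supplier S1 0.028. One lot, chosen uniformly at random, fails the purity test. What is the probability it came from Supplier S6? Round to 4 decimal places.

0.1355

By Bayes' rule, posterior ∝ prior × likelihood:
  Supplier S2: 0.4448 × 0.23 = 0.102304
  Supplier S6: 0.2216 × 0.079 = 0.0175064
  Supplier S1: 0.3336 × 0.028 = 0.0093408
Total = 0.1291512.
P(Supplier S6 | evidence) = 0.0175064 / 0.1291512 ≈ 0.1355.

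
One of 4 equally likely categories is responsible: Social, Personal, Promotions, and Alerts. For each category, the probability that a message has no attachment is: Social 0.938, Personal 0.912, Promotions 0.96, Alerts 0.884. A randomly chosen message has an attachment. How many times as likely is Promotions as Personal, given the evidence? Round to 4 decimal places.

0.4545

Taking complements, P(attachment | each) = Social 0.062, Personal 0.088, Promotions 0.04, Alerts 0.116.
With a uniform prior (1/4 each), posterior ∝ likelihood:
  Social: 0.062
  Personal: 0.088
  Promotions: 0.04
  Alerts: 0.116
Sum = 0.306.
The ratio is 0.04 / 0.088 (the normalizer cancels) = 0.4545.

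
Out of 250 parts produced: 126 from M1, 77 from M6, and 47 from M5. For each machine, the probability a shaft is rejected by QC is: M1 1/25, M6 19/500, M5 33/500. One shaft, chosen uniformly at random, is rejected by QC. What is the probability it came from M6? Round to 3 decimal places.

0.264

Unnormalized posteriors (prior × likelihood):
  M1: 0.504 × 0.04 = 0.02016
  M6: 0.308 × 0.038 = 0.011704
  M5: 0.188 × 0.066 = 0.012408
Sum = 0.044272.
P(M6 | evidence) = 0.011704 / 0.044272 ≈ 0.264.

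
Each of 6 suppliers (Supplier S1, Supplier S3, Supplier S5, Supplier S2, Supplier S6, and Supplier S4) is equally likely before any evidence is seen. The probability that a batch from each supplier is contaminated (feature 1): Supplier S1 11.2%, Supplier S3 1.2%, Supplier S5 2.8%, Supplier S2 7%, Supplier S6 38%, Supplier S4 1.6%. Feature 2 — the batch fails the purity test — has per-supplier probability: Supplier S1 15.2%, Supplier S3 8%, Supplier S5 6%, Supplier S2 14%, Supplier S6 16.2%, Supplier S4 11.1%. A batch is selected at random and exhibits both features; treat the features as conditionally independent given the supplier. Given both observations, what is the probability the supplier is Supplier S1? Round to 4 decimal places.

0.1834

Since the prior is uniform, the posterior is proportional to the likelihood:
  Supplier S1: 0.112 × 0.152 = 0.017024
  Supplier S3: 0.012 × 0.08 = 0.00096
  Supplier S5: 0.028 × 0.06 = 0.00168
  Supplier S2: 0.07 × 0.14 = 0.0098
  Supplier S6: 0.38 × 0.162 = 0.06156
  Supplier S4: 0.016 × 0.111 = 0.001776
Normalizing constant = 0.0928.
P(Supplier S1 | evidence) = 0.017024 / 0.0928 ≈ 0.1834.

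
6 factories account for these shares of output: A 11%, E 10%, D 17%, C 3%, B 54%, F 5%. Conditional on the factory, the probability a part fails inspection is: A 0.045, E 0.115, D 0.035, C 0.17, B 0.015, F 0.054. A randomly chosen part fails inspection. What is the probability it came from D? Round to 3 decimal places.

0.155

Prior × likelihood for each hypothesis:
  A: 0.11 × 0.045 = 0.00495
  E: 0.1 × 0.115 = 0.0115
  D: 0.17 × 0.035 = 0.00595
  C: 0.03 × 0.17 = 0.0051
  B: 0.54 × 0.015 = 0.0081
  F: 0.05 × 0.054 = 0.0027
Total = 0.0383.
P(D | evidence) = 0.00595 / 0.0383 ≈ 0.155.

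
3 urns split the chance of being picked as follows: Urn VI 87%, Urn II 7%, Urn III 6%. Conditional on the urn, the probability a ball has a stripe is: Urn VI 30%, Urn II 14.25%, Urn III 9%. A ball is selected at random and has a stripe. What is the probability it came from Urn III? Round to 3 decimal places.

By Bayes' rule, posterior ∝ prior × likelihood:
  Urn VI: 0.87 × 0.3 = 0.261
  Urn II: 0.07 × 0.1425 = 0.009975
  Urn III: 0.06 × 0.09 = 0.0054
Normalizing constant = 0.276375.
P(Urn III | evidence) = 0.0054 / 0.276375 ≈ 0.020.

0.020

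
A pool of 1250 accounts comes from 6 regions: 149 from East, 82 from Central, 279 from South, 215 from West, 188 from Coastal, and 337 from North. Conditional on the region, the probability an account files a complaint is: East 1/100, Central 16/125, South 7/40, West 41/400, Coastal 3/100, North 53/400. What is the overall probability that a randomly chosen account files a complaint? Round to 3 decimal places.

0.107

Compute prior × likelihood for every hypothesis:
  East: 0.1192 × 0.01 = 0.001192
  Central: 0.0656 × 0.128 = 0.0083968
  South: 0.2232 × 0.175 = 0.03906
  West: 0.172 × 0.1025 = 0.01763
  Coastal: 0.1504 × 0.03 = 0.004512
  North: 0.2696 × 0.1325 = 0.035722
P(complaint) = 0.001192 + 0.0083968 + 0.03906 + 0.01763 + 0.004512 + 0.035722 = 0.1065128 → 0.107.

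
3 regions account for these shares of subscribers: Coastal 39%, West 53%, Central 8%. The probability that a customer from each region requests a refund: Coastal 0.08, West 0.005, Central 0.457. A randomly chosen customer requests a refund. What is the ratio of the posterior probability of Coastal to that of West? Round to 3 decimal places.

Compute prior × likelihood for every hypothesis:
  Coastal: 0.39 × 0.08 = 0.0312
  West: 0.53 × 0.005 = 0.00265
  Central: 0.08 × 0.457 = 0.03656
Total = 0.07041.
The ratio is 0.0312 / 0.00265 (the normalizer cancels) = 11.774.

11.774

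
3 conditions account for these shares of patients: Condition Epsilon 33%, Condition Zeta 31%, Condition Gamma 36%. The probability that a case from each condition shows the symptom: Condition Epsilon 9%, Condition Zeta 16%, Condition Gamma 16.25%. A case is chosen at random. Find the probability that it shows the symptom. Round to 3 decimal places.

0.138

By Bayes' rule, posterior ∝ prior × likelihood:
  Condition Epsilon: 0.33 × 0.09 = 0.0297
  Condition Zeta: 0.31 × 0.16 = 0.0496
  Condition Gamma: 0.36 × 0.1625 = 0.0585
P(symptomatic) = 0.0297 + 0.0496 + 0.0585 = 0.1378 → 0.138.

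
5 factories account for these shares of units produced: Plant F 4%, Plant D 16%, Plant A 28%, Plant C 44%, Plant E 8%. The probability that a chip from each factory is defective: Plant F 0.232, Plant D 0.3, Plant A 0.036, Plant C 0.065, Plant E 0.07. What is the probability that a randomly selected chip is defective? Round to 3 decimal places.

0.102

By Bayes' rule, posterior ∝ prior × likelihood:
  Plant F: 0.04 × 0.232 = 0.00928
  Plant D: 0.16 × 0.3 = 0.048
  Plant A: 0.28 × 0.036 = 0.01008
  Plant C: 0.44 × 0.065 = 0.0286
  Plant E: 0.08 × 0.07 = 0.0056
P(defective) = 0.00928 + 0.048 + 0.01008 + 0.0286 + 0.0056 = 0.10156 → 0.102.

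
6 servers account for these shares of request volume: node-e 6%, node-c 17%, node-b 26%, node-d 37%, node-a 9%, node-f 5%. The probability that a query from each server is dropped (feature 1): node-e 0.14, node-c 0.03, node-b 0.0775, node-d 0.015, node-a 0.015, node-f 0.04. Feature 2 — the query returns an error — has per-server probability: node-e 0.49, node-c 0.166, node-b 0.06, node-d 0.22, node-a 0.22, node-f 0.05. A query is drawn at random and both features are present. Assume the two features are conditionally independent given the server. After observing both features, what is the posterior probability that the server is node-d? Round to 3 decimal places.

By Bayes' rule, posterior ∝ prior × likelihood:
  node-e: 0.06 × 0.14 × 0.49 = 0.004116
  node-c: 0.17 × 0.03 × 0.166 = 0.0008466
  node-b: 0.26 × 0.0775 × 0.06 = 0.001209
  node-d: 0.37 × 0.015 × 0.22 = 0.001221
  node-a: 0.09 × 0.015 × 0.22 = 0.000297
  node-f: 0.05 × 0.04 × 0.05 = 0.0001
Total = 0.0077896.
P(node-d | evidence) = 0.001221 / 0.0077896 ≈ 0.157.

0.157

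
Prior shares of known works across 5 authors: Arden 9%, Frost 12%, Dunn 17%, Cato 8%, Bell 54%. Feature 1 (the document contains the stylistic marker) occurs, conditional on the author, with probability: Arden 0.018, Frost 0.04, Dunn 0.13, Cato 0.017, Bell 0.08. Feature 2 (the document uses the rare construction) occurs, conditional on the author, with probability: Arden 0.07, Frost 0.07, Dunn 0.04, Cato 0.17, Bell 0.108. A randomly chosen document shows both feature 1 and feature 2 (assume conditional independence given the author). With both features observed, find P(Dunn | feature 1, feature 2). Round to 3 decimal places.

0.142

By Bayes' rule, posterior ∝ prior × likelihood:
  Arden: 0.09 × 0.018 × 0.07 = 0.0001134
  Frost: 0.12 × 0.04 × 0.07 = 0.000336
  Dunn: 0.17 × 0.13 × 0.04 = 0.000884
  Cato: 0.08 × 0.017 × 0.17 = 0.0002312
  Bell: 0.54 × 0.08 × 0.108 = 0.0046656
Sum = 0.0062302.
P(Dunn | evidence) = 0.000884 / 0.0062302 ≈ 0.142.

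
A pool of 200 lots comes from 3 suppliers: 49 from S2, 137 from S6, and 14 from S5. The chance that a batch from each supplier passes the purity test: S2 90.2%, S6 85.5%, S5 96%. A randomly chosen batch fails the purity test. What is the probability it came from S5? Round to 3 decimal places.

Taking complements, P(off-spec | each) = S2 0.098, S6 0.145, S5 0.04.
By Bayes' rule, posterior ∝ prior × likelihood:
  S2: 0.245 × 0.098 = 0.02401
  S6: 0.685 × 0.145 = 0.099325
  S5: 0.07 × 0.04 = 0.0028
Total = 0.126135.
P(S5 | evidence) = 0.0028 / 0.126135 ≈ 0.022.

0.022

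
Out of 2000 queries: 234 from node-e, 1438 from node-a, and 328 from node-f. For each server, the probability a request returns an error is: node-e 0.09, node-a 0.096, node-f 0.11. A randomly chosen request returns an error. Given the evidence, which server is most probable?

Compute prior × likelihood for every hypothesis:
  node-e: 0.117 × 0.09 = 0.01053
  node-a: 0.719 × 0.096 = 0.069024
  node-f: 0.164 × 0.11 = 0.01804
Total = 0.097594.
Largest term belongs to node-a, so node-a is most probable.

node-a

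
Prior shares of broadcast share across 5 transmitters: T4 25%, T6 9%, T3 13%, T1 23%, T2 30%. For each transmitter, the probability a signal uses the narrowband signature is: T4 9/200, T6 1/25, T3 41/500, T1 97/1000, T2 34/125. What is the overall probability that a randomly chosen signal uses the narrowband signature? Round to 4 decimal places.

0.1294

Unnormalized posteriors (prior × likelihood):
  T4: 0.25 × 0.045 = 0.01125
  T6: 0.09 × 0.04 = 0.0036
  T3: 0.13 × 0.082 = 0.01066
  T1: 0.23 × 0.097 = 0.02231
  T2: 0.3 × 0.272 = 0.0816
P(narrowband) = 0.01125 + 0.0036 + 0.01066 + 0.02231 + 0.0816 = 0.12942 → 0.1294.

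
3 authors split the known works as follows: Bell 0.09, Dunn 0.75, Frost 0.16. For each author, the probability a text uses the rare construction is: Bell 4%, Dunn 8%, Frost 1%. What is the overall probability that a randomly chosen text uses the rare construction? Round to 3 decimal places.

0.065

Prior × likelihood for each hypothesis:
  Bell: 0.09 × 0.04 = 0.0036
  Dunn: 0.75 × 0.08 = 0.06
  Frost: 0.16 × 0.01 = 0.0016
P(rare-form) = 0.0036 + 0.06 + 0.0016 = 0.0652 → 0.065.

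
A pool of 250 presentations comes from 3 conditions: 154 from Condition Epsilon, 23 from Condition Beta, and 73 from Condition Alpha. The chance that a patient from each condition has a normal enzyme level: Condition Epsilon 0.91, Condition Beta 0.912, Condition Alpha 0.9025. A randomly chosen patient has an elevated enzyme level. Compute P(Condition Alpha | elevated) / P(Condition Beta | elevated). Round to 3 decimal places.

3.517

Taking complements, P(elevated | each) = Condition Epsilon 0.09, Condition Beta 0.088, Condition Alpha 0.0975.
Prior × likelihood for each hypothesis:
  Condition Epsilon: 0.616 × 0.09 = 0.05544
  Condition Beta: 0.092 × 0.088 = 0.008096
  Condition Alpha: 0.292 × 0.0975 = 0.02847
Sum = 0.092006.
The ratio is 0.02847 / 0.008096 (the normalizer cancels) = 3.517.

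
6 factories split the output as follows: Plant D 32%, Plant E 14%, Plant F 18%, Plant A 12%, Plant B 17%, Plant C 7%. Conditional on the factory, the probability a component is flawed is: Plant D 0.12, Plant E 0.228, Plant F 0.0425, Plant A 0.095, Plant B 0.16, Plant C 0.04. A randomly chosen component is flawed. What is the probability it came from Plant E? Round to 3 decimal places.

By Bayes' rule, posterior ∝ prior × likelihood:
  Plant D: 0.32 × 0.12 = 0.0384
  Plant E: 0.14 × 0.228 = 0.03192
  Plant F: 0.18 × 0.0425 = 0.00765
  Plant A: 0.12 × 0.095 = 0.0114
  Plant B: 0.17 × 0.16 = 0.0272
  Plant C: 0.07 × 0.04 = 0.0028
Normalizing constant = 0.11937.
P(Plant E | evidence) = 0.03192 / 0.11937 ≈ 0.267.

0.267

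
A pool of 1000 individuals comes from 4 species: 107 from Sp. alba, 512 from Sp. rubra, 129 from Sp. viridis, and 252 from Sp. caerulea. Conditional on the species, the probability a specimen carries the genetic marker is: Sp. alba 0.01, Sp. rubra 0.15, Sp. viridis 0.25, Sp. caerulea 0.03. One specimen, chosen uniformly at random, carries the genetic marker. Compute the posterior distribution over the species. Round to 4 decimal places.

Sp. alba 0.0091, Sp. rubra 0.6526, Sp. viridis 0.2740, Sp. caerulea 0.0642

Prior × likelihood for each hypothesis:
  Sp. alba: 0.107 × 0.01 = 0.00107
  Sp. rubra: 0.512 × 0.15 = 0.0768
  Sp. viridis: 0.129 × 0.25 = 0.03225
  Sp. caerulea: 0.252 × 0.03 = 0.00756
Total = 0.11768.
P(Sp. alba | marker) = 0.00107/0.11768 ≈ 0.0091
P(Sp. rubra | marker) = 0.0768/0.11768 ≈ 0.6526
P(Sp. viridis | marker) = 0.03225/0.11768 ≈ 0.2740
P(Sp. caerulea | marker) = 0.00756/0.11768 ≈ 0.0642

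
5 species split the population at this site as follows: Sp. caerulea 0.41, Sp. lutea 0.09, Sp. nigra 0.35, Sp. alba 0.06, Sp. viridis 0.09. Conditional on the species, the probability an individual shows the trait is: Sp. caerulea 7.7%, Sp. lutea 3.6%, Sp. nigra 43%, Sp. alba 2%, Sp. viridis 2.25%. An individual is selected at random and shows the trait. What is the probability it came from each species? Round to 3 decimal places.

Sp. caerulea 0.167, Sp. lutea 0.017, Sp. nigra 0.798, Sp. alba 0.006, Sp. viridis 0.011

Compute prior × likelihood for every hypothesis:
  Sp. caerulea: 0.41 × 0.077 = 0.03157
  Sp. lutea: 0.09 × 0.036 = 0.00324
  Sp. nigra: 0.35 × 0.43 = 0.1505
  Sp. alba: 0.06 × 0.02 = 0.0012
  Sp. viridis: 0.09 × 0.0225 = 0.002025
Normalizing constant = 0.188535.
P(Sp. caerulea | trait) = 0.03157/0.188535 ≈ 0.167
P(Sp. lutea | trait) = 0.00324/0.188535 ≈ 0.017
P(Sp. nigra | trait) = 0.1505/0.188535 ≈ 0.798
P(Sp. alba | trait) = 0.0012/0.188535 ≈ 0.006
P(Sp. viridis | trait) = 0.002025/0.188535 ≈ 0.011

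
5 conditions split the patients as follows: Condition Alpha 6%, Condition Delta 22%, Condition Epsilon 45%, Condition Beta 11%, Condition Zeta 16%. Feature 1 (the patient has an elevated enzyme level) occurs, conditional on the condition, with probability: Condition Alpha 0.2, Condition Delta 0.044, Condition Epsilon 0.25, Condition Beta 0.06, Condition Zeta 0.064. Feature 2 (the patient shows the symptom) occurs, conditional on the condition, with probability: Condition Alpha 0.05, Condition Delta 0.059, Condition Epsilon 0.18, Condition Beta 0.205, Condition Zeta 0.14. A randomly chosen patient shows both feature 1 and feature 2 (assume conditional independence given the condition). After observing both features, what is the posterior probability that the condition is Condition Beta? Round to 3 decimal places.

By Bayes' rule, posterior ∝ prior × likelihood:
  Condition Alpha: 0.06 × 0.2 × 0.05 = 0.0006
  Condition Delta: 0.22 × 0.044 × 0.059 = 0.00057112
  Condition Epsilon: 0.45 × 0.25 × 0.18 = 0.02025
  Condition Beta: 0.11 × 0.06 × 0.205 = 0.001353
  Condition Zeta: 0.16 × 0.064 × 0.14 = 0.0014336
Normalizing constant = 0.02420772.
P(Condition Beta | evidence) = 0.001353 / 0.02420772 ≈ 0.056.

0.056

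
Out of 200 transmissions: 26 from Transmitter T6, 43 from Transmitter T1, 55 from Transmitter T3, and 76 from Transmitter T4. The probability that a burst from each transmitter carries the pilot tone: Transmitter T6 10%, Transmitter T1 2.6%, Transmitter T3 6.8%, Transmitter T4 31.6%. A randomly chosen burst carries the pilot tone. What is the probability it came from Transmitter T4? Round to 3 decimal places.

0.763

Compute prior × likelihood for every hypothesis:
  Transmitter T6: 0.13 × 0.1 = 0.013
  Transmitter T1: 0.215 × 0.026 = 0.00559
  Transmitter T3: 0.275 × 0.068 = 0.0187
  Transmitter T4: 0.38 × 0.316 = 0.12008
Sum = 0.15737.
P(Transmitter T4 | evidence) = 0.12008 / 0.15737 ≈ 0.763.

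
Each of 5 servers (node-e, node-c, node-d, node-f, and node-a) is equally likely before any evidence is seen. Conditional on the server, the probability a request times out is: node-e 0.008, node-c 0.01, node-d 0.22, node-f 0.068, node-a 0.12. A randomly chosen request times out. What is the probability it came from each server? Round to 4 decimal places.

node-e 0.0188, node-c 0.0235, node-d 0.5164, node-f 0.1596, node-a 0.2817

Since the prior is uniform, the posterior is proportional to the likelihood:
  node-e: 0.008
  node-c: 0.01
  node-d: 0.22
  node-f: 0.068
  node-a: 0.12
Normalizing constant = 0.426.
P(node-e | timeout) = 0.008/0.426 ≈ 0.0188
P(node-c | timeout) = 0.01/0.426 ≈ 0.0235
P(node-d | timeout) = 0.22/0.426 ≈ 0.5164
P(node-f | timeout) = 0.068/0.426 ≈ 0.1596
P(node-a | timeout) = 0.12/0.426 ≈ 0.2817
(Check: 0.0188+0.0235+0.5164+0.1596+0.2817 = 1.0000.)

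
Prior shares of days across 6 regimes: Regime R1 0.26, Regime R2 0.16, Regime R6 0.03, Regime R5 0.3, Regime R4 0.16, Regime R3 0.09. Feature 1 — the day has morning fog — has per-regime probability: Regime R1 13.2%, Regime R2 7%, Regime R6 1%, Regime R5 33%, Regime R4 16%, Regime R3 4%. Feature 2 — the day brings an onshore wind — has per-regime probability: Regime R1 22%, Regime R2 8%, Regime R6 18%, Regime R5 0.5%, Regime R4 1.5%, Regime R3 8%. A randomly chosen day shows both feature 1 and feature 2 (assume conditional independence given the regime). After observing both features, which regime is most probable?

Unnormalized posteriors (prior × likelihood):
  Regime R1: 0.26 × 0.132 × 0.22 = 0.0075504
  Regime R2: 0.16 × 0.07 × 0.08 = 0.000896
  Regime R6: 0.03 × 0.01 × 0.18 = 0.000054
  Regime R5: 0.3 × 0.33 × 0.005 = 0.000495
  Regime R4: 0.16 × 0.16 × 0.015 = 0.000384
  Regime R3: 0.09 × 0.04 × 0.08 = 0.000288
Sum = 0.0096674.
Largest term belongs to Regime R1, so Regime R1 is most probable.

Regime R1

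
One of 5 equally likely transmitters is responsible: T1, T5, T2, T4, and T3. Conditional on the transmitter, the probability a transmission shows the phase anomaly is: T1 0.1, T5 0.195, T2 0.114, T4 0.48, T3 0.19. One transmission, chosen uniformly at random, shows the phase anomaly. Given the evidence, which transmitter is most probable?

T4

With a uniform prior (1/5 each), posterior ∝ likelihood:
  T1: 0.1
  T5: 0.195
  T2: 0.114
  T4: 0.48
  T3: 0.19
Normalizing constant = 1.079.
Largest term belongs to T4, so T4 is most probable.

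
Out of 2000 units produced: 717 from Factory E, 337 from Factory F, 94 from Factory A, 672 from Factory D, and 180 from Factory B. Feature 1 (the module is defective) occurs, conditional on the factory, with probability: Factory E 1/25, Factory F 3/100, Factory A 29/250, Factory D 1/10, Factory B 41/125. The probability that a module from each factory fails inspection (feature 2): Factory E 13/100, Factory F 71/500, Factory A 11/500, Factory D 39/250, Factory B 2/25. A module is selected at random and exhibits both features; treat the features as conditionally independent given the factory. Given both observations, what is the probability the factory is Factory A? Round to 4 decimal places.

0.0116

By Bayes' rule, posterior ∝ prior × likelihood:
  Factory E: 0.3585 × 0.04 × 0.13 = 0.0018642
  Factory F: 0.1685 × 0.03 × 0.142 = 0.00071781
  Factory A: 0.047 × 0.116 × 0.022 = 0.000119944
  Factory D: 0.336 × 0.1 × 0.156 = 0.0052416
  Factory B: 0.09 × 0.328 × 0.08 = 0.0023616
Normalizing constant = 0.010305154.
P(Factory A | evidence) = 0.000119944 / 0.010305154 ≈ 0.0116.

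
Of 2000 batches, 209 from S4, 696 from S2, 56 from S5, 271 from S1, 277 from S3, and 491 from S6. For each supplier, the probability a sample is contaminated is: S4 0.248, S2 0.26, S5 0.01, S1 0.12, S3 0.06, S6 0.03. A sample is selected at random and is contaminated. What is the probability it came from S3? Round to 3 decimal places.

Compute prior × likelihood for every hypothesis:
  S4: 0.1045 × 0.248 = 0.025916
  S2: 0.348 × 0.26 = 0.09048
  S5: 0.028 × 0.01 = 0.00028
  S1: 0.1355 × 0.12 = 0.01626
  S3: 0.1385 × 0.06 = 0.00831
  S6: 0.2455 × 0.03 = 0.007365
Total = 0.148611.
P(S3 | evidence) = 0.00831 / 0.148611 ≈ 0.056.

0.056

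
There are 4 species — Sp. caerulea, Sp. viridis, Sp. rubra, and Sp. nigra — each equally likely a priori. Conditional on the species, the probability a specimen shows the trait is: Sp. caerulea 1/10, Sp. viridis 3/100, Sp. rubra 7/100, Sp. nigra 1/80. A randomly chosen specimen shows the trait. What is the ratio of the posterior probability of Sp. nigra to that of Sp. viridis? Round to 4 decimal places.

With a uniform prior (1/4 each), posterior ∝ likelihood:
  Sp. caerulea: 0.1
  Sp. viridis: 0.03
  Sp. rubra: 0.07
  Sp. nigra: 0.0125
Total = 0.2125.
The ratio is 0.0125 / 0.03 (the normalizer cancels) = 0.4167.

0.4167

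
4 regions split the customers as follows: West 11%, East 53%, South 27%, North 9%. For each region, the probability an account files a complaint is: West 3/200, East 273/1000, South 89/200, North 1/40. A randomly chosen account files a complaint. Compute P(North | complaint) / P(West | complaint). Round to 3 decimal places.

1.364

Compute prior × likelihood for every hypothesis:
  West: 0.11 × 0.015 = 0.00165
  East: 0.53 × 0.273 = 0.14469
  South: 0.27 × 0.445 = 0.12015
  North: 0.09 × 0.025 = 0.00225
Total = 0.26874.
The ratio is 0.00225 / 0.00165 (the normalizer cancels) = 1.364.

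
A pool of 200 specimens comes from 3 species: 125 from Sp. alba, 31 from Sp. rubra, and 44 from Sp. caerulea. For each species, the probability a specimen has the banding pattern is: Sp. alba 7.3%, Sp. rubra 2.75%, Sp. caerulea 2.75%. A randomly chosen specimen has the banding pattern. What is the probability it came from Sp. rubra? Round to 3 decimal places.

Unnormalized posteriors (prior × likelihood):
  Sp. alba: 0.625 × 0.073 = 0.045625
  Sp. rubra: 0.155 × 0.0275 = 0.0042625
  Sp. caerulea: 0.22 × 0.0275 = 0.00605
Normalizing constant = 0.0559375.
P(Sp. rubra | evidence) = 0.0042625 / 0.0559375 ≈ 0.076.

0.076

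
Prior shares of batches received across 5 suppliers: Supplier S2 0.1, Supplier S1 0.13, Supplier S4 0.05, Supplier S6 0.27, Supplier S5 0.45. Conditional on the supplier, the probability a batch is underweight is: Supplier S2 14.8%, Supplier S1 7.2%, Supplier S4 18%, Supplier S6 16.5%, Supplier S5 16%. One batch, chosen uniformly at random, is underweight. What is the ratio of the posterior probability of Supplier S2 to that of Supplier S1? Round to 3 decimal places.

Unnormalized posteriors (prior × likelihood):
  Supplier S2: 0.1 × 0.148 = 0.0148
  Supplier S1: 0.13 × 0.072 = 0.00936
  Supplier S4: 0.05 × 0.18 = 0.009
  Supplier S6: 0.27 × 0.165 = 0.04455
  Supplier S5: 0.45 × 0.16 = 0.072
Normalizing constant = 0.14971.
The ratio is 0.0148 / 0.00936 (the normalizer cancels) = 1.581.

1.581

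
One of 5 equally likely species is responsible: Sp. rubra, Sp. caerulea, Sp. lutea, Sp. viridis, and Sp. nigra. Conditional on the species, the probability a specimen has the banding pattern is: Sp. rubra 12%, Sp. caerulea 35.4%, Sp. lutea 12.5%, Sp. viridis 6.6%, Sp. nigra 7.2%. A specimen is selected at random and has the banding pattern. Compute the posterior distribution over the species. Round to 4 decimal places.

Since the prior is uniform, the posterior is proportional to the likelihood:
  Sp. rubra: 0.12
  Sp. caerulea: 0.354
  Sp. lutea: 0.125
  Sp. viridis: 0.066
  Sp. nigra: 0.072
Total = 0.737.
P(Sp. rubra | banded) = 0.12/0.737 ≈ 0.1628
P(Sp. caerulea | banded) = 0.354/0.737 ≈ 0.4803
P(Sp. lutea | banded) = 0.125/0.737 ≈ 0.1696
P(Sp. viridis | banded) = 0.066/0.737 ≈ 0.0896
P(Sp. nigra | banded) = 0.072/0.737 ≈ 0.0977
(Check: 0.1628+0.4803+0.1696+0.0896+0.0977 = 1.0000.)

Sp. rubra 0.1628, Sp. caerulea 0.4803, Sp. lutea 0.1696, Sp. viridis 0.0896, Sp. nigra 0.0977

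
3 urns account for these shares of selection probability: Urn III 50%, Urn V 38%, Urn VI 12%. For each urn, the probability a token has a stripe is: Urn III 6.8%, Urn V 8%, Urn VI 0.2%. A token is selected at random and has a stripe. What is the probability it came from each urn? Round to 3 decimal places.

Prior × likelihood for each hypothesis:
  Urn III: 0.5 × 0.068 = 0.034
  Urn V: 0.38 × 0.08 = 0.0304
  Urn VI: 0.12 × 0.002 = 0.00024
Normalizing constant = 0.06464.
P(Urn III | striped) = 0.034/0.06464 ≈ 0.526
P(Urn V | striped) = 0.0304/0.06464 ≈ 0.470
P(Urn VI | striped) = 0.00024/0.06464 ≈ 0.004

Urn III 0.526, Urn V 0.470, Urn VI 0.004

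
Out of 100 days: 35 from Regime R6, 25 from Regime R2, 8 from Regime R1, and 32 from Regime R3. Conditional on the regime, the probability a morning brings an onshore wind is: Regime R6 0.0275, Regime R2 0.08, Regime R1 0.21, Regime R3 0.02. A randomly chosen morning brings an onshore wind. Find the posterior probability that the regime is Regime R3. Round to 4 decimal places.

0.1212

Prior × likelihood for each hypothesis:
  Regime R6: 0.35 × 0.0275 = 0.009625
  Regime R2: 0.25 × 0.08 = 0.02
  Regime R1: 0.08 × 0.21 = 0.0168
  Regime R3: 0.32 × 0.02 = 0.0064
Sum = 0.052825.
P(Regime R3 | evidence) = 0.0064 / 0.052825 ≈ 0.1212.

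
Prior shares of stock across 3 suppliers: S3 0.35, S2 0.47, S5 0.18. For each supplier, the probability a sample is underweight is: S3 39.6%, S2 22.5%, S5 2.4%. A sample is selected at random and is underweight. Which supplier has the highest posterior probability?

Compute prior × likelihood for every hypothesis:
  S3: 0.35 × 0.396 = 0.1386
  S2: 0.47 × 0.225 = 0.10575
  S5: 0.18 × 0.024 = 0.00432
Total = 0.24867.
Largest term belongs to S3, so S3 is most probable.

S3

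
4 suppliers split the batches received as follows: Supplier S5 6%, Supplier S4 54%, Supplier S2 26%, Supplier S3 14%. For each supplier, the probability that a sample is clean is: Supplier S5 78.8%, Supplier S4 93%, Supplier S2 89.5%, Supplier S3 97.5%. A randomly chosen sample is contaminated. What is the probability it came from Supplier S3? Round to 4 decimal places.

0.0430

Taking complements, P(contaminated | each) = Supplier S5 0.212, Supplier S4 0.07, Supplier S2 0.105, Supplier S3 0.025.
Compute prior × likelihood for every hypothesis:
  Supplier S5: 0.06 × 0.212 = 0.01272
  Supplier S4: 0.54 × 0.07 = 0.0378
  Supplier S2: 0.26 × 0.105 = 0.0273
  Supplier S3: 0.14 × 0.025 = 0.0035
Normalizing constant = 0.08132.
P(Supplier S3 | evidence) = 0.0035 / 0.08132 ≈ 0.0430.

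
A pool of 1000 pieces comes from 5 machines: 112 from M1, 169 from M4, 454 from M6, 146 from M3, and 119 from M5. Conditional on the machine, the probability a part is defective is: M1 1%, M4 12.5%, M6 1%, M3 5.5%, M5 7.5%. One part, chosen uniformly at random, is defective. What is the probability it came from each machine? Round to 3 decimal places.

By Bayes' rule, posterior ∝ prior × likelihood:
  M1: 0.112 × 0.01 = 0.00112
  M4: 0.169 × 0.125 = 0.021125
  M6: 0.454 × 0.01 = 0.00454
  M3: 0.146 × 0.055 = 0.00803
  M5: 0.119 × 0.075 = 0.008925
Total = 0.04374.
P(M1 | defective) = 0.00112/0.04374 ≈ 0.026
P(M4 | defective) = 0.021125/0.04374 ≈ 0.483
P(M6 | defective) = 0.00454/0.04374 ≈ 0.104
P(M3 | defective) = 0.00803/0.04374 ≈ 0.184
P(M5 | defective) = 0.008925/0.04374 ≈ 0.204
(Check: 0.026+0.483+0.104+0.184+0.204 = 1.001.)

M1 0.026, M4 0.483, M6 0.104, M3 0.184, M5 0.204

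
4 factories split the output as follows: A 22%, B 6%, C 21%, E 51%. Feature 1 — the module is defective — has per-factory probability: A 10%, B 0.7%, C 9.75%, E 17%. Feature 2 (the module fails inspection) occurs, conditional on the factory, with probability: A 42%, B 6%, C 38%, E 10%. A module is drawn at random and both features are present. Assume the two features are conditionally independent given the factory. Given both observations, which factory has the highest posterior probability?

Unnormalized posteriors (prior × likelihood):
  A: 0.22 × 0.1 × 0.42 = 0.00924
  B: 0.06 × 0.007 × 0.06 = 0.0000252
  C: 0.21 × 0.0975 × 0.38 = 0.0077805
  E: 0.51 × 0.17 × 0.1 = 0.00867
Normalizing constant = 0.0257157.
Largest term belongs to A, so A is most probable.

A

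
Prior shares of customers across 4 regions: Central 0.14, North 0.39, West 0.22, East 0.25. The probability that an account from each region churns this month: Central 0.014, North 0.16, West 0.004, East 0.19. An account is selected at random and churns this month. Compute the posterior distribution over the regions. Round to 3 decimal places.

Prior × likelihood for each hypothesis:
  Central: 0.14 × 0.014 = 0.00196
  North: 0.39 × 0.16 = 0.0624
  West: 0.22 × 0.004 = 0.00088
  East: 0.25 × 0.19 = 0.0475
Normalizing constant = 0.11274.
P(Central | churn) = 0.00196/0.11274 ≈ 0.017
P(North | churn) = 0.0624/0.11274 ≈ 0.553
P(West | churn) = 0.00088/0.11274 ≈ 0.008
P(East | churn) = 0.0475/0.11274 ≈ 0.421
(Check: 0.017+0.553+0.008+0.421 = 0.999.)

Central 0.017, North 0.553, West 0.008, East 0.421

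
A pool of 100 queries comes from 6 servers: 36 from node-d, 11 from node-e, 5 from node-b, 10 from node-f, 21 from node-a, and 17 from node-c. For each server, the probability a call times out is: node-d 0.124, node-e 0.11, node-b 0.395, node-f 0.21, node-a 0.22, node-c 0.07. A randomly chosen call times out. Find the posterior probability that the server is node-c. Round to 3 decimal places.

Compute prior × likelihood for every hypothesis:
  node-d: 0.36 × 0.124 = 0.04464
  node-e: 0.11 × 0.11 = 0.0121
  node-b: 0.05 × 0.395 = 0.01975
  node-f: 0.1 × 0.21 = 0.021
  node-a: 0.21 × 0.22 = 0.0462
  node-c: 0.17 × 0.07 = 0.0119
Total = 0.15559.
P(node-c | evidence) = 0.0119 / 0.15559 ≈ 0.076.

0.076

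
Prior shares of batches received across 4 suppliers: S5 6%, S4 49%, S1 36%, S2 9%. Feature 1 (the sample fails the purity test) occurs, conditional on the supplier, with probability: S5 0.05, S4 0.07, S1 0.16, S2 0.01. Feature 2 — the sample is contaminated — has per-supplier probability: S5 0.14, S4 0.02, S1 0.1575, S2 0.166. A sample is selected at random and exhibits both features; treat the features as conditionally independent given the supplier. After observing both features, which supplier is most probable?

Compute prior × likelihood for every hypothesis:
  S5: 0.06 × 0.05 × 0.14 = 0.00042
  S4: 0.49 × 0.07 × 0.02 = 0.000686
  S1: 0.36 × 0.16 × 0.1575 = 0.009072
  S2: 0.09 × 0.01 × 0.166 = 0.0001494
Normalizing constant = 0.0103274.
Largest term belongs to S1, so S1 is most probable.

S1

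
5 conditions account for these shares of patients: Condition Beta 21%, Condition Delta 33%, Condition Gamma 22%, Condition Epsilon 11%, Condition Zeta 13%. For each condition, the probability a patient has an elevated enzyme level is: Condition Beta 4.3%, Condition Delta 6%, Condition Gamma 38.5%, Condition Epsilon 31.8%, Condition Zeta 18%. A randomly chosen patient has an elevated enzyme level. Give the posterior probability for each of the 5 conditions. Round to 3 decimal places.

Condition Beta 0.053, Condition Delta 0.115, Condition Gamma 0.493, Condition Epsilon 0.203, Condition Zeta 0.136

By Bayes' rule, posterior ∝ prior × likelihood:
  Condition Beta: 0.21 × 0.043 = 0.00903
  Condition Delta: 0.33 × 0.06 = 0.0198
  Condition Gamma: 0.22 × 0.385 = 0.0847
  Condition Epsilon: 0.11 × 0.318 = 0.03498
  Condition Zeta: 0.13 × 0.18 = 0.0234
Total = 0.17191.
P(Condition Beta | elevated) = 0.00903/0.17191 ≈ 0.053
P(Condition Delta | elevated) = 0.0198/0.17191 ≈ 0.115
P(Condition Gamma | elevated) = 0.0847/0.17191 ≈ 0.493
P(Condition Epsilon | elevated) = 0.03498/0.17191 ≈ 0.203
P(Condition Zeta | elevated) = 0.0234/0.17191 ≈ 0.136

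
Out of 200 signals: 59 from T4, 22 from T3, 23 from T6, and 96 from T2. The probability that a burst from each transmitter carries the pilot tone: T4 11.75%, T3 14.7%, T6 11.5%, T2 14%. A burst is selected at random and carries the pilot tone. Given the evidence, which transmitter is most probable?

By Bayes' rule, posterior ∝ prior × likelihood:
  T4: 0.295 × 0.1175 = 0.0346625
  T3: 0.11 × 0.147 = 0.01617
  T6: 0.115 × 0.115 = 0.013225
  T2: 0.48 × 0.14 = 0.0672
Total = 0.1312575.
Largest term belongs to T2, so T2 is most probable.

T2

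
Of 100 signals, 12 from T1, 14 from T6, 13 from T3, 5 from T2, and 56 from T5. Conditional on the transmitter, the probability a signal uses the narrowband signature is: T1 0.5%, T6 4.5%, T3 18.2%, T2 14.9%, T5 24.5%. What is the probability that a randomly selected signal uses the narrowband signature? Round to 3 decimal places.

Prior × likelihood for each hypothesis:
  T1: 0.12 × 0.005 = 0.0006
  T6: 0.14 × 0.045 = 0.0063
  T3: 0.13 × 0.182 = 0.02366
  T2: 0.05 × 0.149 = 0.00745
  T5: 0.56 × 0.245 = 0.1372
P(narrowband) = 0.0006 + 0.0063 + 0.02366 + 0.00745 + 0.1372 = 0.17521 → 0.175.

0.175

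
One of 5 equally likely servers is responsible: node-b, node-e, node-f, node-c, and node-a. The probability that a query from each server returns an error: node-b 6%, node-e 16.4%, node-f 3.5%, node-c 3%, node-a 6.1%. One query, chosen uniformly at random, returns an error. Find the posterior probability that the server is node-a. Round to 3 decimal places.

Since the prior is uniform, the posterior is proportional to the likelihood:
  node-b: 0.06
  node-e: 0.164
  node-f: 0.035
  node-c: 0.03
  node-a: 0.061
Total = 0.35.
P(node-a | evidence) = 0.061 / 0.35 ≈ 0.174.

0.174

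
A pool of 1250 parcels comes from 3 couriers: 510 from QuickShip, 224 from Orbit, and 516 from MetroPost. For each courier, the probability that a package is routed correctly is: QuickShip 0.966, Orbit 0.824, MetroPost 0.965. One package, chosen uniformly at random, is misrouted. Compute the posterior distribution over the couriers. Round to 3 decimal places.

Taking complements, P(misrouted | each) = QuickShip 0.034, Orbit 0.176, MetroPost 0.035.
By Bayes' rule, posterior ∝ prior × likelihood:
  QuickShip: 0.408 × 0.034 = 0.013872
  Orbit: 0.1792 × 0.176 = 0.0315392
  MetroPost: 0.4128 × 0.035 = 0.014448
Sum = 0.0598592.
P(QuickShip | misrouted) = 0.013872/0.0598592 ≈ 0.232
P(Orbit | misrouted) = 0.0315392/0.0598592 ≈ 0.527
P(MetroPost | misrouted) = 0.014448/0.0598592 ≈ 0.241
(Check: 0.232+0.527+0.241 = 1.000.)

QuickShip 0.232, Orbit 0.527, MetroPost 0.241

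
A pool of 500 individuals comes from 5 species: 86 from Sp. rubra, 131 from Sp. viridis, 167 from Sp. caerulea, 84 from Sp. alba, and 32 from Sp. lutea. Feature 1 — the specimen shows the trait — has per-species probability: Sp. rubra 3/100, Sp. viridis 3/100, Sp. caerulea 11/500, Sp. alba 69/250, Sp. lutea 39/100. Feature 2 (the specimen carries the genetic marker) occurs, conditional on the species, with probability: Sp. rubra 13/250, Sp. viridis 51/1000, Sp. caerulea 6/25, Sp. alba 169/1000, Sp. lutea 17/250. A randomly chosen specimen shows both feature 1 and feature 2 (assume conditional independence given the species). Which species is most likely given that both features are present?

Sp. alba

By Bayes' rule, posterior ∝ prior × likelihood:
  Sp. rubra: 0.172 × 0.03 × 0.052 = 0.00026832
  Sp. viridis: 0.262 × 0.03 × 0.051 = 0.00040086
  Sp. caerulea: 0.334 × 0.022 × 0.24 = 0.00176352
  Sp. alba: 0.168 × 0.276 × 0.169 = 0.007836192
  Sp. lutea: 0.064 × 0.39 × 0.068 = 0.00169728
Sum = 0.011966172.
Largest term belongs to Sp. alba, so Sp. alba is most probable.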